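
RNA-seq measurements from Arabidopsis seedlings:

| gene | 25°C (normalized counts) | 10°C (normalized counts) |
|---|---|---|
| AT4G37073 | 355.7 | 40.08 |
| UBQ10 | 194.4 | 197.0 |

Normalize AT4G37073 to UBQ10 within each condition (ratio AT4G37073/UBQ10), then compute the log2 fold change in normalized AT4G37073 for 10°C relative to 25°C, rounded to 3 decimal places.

-3.169

AT4G37073/UBQ10 (25°C) = 355.7 / 194.4 = 1.8297
AT4G37073/UBQ10 (10°C) = 40.08 / 197.0 = 0.20345
Fold change = 0.20345 / 1.8297 = 0.1112
log2(0.1112) = -3.1689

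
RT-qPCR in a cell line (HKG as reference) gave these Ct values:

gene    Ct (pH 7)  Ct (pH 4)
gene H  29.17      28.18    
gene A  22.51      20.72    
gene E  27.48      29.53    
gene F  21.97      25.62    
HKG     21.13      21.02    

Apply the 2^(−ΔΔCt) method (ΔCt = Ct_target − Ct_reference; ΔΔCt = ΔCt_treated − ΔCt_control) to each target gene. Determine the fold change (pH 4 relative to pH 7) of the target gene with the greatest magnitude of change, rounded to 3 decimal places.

gene H: ΔΔCt = (28.18−21.02) − (29.17−21.13) = 7.16 − 8.04 = -0.88; fold change = 2^0.88 = 1.840
gene A: ΔΔCt = (20.72−21.02) − (22.51−21.13) = -0.30 − 1.38 = -1.68; fold change = 2^1.68 = 3.204
gene E: ΔΔCt = (29.53−21.02) − (27.48−21.13) = 8.51 − 6.35 = 2.16; fold change = 2^-2.16 = 0.224
gene F: ΔΔCt = (25.62−21.02) − (21.97−21.13) = 4.60 − 0.84 = 3.76; fold change = 2^-3.76 = 0.074
gene F has the largest |ΔΔCt| = 3.76.

0.074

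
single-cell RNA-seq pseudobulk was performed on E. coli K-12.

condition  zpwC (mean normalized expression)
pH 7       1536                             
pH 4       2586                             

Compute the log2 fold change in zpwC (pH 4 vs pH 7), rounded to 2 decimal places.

0.75

Fold change = 2586 / 1536 = 1.6836
log2(1.6836) = 0.752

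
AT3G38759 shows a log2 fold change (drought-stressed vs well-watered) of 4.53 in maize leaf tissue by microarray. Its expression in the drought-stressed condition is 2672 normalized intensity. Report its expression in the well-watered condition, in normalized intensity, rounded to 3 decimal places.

Fold change = 2^(4.53) = 23.1029
well-watered expression = 2672 / 23.1029 = 115.657

115.657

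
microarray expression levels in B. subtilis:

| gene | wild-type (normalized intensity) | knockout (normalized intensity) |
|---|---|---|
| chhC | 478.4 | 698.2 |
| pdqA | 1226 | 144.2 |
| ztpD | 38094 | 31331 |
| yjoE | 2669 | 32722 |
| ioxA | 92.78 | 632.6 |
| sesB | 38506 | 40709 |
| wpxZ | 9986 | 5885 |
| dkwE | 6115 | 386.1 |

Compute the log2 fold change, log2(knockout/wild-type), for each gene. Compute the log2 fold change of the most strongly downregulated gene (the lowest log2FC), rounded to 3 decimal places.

-3.985

log2(698.2/478.4) = 0.545  (chhC)
log2(144.2/1226) = -3.088  (pdqA)
log2(31331/38094) = -0.282  (ztpD)
log2(32722/2669) = 3.616  (yjoE)
log2(632.6/92.78) = 2.769  (ioxA)
log2(40709/38506) = 0.080  (sesB)
log2(5885/9986) = -0.763  (wpxZ)
log2(386.1/6115) = -3.985  (dkwE)
dkwE is most strongly downregulated.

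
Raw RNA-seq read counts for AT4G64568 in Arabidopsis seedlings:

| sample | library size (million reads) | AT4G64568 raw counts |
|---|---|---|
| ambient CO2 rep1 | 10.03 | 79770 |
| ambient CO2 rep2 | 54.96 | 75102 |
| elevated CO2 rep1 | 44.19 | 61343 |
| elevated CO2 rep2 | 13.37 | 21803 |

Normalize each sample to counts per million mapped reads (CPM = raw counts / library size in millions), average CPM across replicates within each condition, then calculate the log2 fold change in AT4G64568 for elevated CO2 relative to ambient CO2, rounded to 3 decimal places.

CPM(ambient CO2 rep1) = 79770 / 10.03 = 7953.1406
CPM(ambient CO2 rep2) = 75102 / 54.96 = 1366.4847
CPM(elevated CO2 rep1) = 61343 / 44.19 = 1388.1647
CPM(elevated CO2 rep2) = 21803 / 13.37 = 1630.7405
mean CPM(ambient CO2) = 4659.8126; mean CPM(elevated CO2) = 1509.4526
Fold change = 1509.4526 / 4659.8126 = 0.32393
log2(0.32393) = -1.6262

-1.626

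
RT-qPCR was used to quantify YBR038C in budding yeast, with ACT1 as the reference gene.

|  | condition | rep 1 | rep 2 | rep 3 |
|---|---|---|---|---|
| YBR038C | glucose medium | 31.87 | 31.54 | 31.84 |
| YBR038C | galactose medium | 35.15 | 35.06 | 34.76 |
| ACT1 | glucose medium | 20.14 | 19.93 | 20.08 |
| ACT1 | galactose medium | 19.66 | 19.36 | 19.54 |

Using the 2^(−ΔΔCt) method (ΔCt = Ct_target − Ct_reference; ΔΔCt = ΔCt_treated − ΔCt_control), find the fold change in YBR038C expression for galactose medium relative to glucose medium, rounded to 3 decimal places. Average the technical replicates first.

0.073

Mean Ct: YBR038C glucose medium 31.750; YBR038C galactose medium 34.990; ACT1 glucose medium 20.050; ACT1 galactose medium 19.520
ΔCt(glucose medium) = 31.750 − 20.050 = 11.700
ΔCt(galactose medium) = 34.990 − 19.520 = 15.470
ΔΔCt = 15.470 − 11.700 = 3.770
Fold change = 2^(−3.770) = 0.0733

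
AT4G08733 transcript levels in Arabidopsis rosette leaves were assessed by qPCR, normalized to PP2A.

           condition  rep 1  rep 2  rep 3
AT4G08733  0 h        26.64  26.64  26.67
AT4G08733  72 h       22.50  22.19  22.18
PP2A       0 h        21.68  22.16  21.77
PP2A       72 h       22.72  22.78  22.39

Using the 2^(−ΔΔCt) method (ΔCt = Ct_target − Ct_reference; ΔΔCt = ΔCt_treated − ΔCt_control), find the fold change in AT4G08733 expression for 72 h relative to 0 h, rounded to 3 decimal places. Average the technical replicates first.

Mean Ct: AT4G08733 0 h 26.650; AT4G08733 72 h 22.290; PP2A 0 h 21.870; PP2A 72 h 22.630
ΔCt(0 h) = 26.650 − 21.870 = 4.780
ΔCt(72 h) = 22.290 − 22.630 = -0.340
ΔΔCt = -0.340 − 4.780 = -5.120
Fold change = 2^(−(-5.120)) = 2^5.120 = 34.7755

34.776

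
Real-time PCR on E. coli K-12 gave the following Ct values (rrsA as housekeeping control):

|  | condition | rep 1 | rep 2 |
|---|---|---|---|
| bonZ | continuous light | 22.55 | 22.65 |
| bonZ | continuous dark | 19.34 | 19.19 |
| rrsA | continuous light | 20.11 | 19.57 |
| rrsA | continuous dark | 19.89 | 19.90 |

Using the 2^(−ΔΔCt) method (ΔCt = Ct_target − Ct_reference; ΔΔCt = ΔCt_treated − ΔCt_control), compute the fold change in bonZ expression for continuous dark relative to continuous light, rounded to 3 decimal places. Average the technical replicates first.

10.483

Mean Ct: bonZ continuous light 22.600; bonZ continuous dark 19.265; rrsA continuous light 19.840; rrsA continuous dark 19.895
ΔCt(continuous light) = 22.600 − 19.840 = 2.760
ΔCt(continuous dark) = 19.265 − 19.895 = -0.630
ΔΔCt = -0.630 − 2.760 = -3.390
Fold change = 2^(−(-3.390)) = 2^3.390 = 10.4831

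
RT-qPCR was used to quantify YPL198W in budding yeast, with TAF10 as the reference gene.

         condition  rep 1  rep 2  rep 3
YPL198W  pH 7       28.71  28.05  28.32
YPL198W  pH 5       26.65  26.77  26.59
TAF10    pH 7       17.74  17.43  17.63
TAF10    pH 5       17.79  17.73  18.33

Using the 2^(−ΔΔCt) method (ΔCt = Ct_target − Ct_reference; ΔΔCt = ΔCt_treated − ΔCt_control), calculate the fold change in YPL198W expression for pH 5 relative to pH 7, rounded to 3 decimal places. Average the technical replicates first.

Mean Ct: YPL198W pH 7 28.360; YPL198W pH 5 26.670; TAF10 pH 7 17.600; TAF10 pH 5 17.950
ΔCt(pH 7) = 28.360 − 17.600 = 10.760
ΔCt(pH 5) = 26.670 − 17.950 = 8.720
ΔΔCt = 8.720 − 10.760 = -2.040
Fold change = 2^(−(-2.040)) = 2^2.040 = 4.1125

4.112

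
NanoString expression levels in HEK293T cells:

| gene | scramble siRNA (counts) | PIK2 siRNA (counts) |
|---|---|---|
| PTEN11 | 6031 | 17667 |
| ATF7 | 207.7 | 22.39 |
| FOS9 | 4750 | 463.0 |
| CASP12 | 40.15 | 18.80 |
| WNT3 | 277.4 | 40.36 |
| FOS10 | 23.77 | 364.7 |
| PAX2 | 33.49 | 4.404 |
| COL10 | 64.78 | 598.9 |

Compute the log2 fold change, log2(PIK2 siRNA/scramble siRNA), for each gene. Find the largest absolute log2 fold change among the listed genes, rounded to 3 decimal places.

3.939

log2(17667/6031) = 1.551  (PTEN11)
log2(22.39/207.7) = -3.214  (ATF7)
log2(463.0/4750) = -3.359  (FOS9)
log2(18.80/40.15) = -1.095  (CASP12)
log2(40.36/277.4) = -2.781  (WNT3)
log2(364.7/23.77) = 3.939  (FOS10)
log2(4.404/33.49) = -2.927  (PAX2)
log2(598.9/64.78) = 3.209  (COL10)
The largest magnitude belongs to FOS10.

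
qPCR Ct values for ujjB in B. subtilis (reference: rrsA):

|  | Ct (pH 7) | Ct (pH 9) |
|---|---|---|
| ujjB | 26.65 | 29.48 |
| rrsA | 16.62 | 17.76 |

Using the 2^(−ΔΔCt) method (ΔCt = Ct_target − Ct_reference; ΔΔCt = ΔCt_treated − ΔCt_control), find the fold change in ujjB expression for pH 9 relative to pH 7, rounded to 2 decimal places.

ΔCt(pH 7) = 26.650 − 16.620 = 10.030
ΔCt(pH 9) = 29.480 − 17.760 = 11.720
ΔΔCt = 11.720 − 10.030 = 1.690
Fold change = 2^(−1.690) = 0.310

0.31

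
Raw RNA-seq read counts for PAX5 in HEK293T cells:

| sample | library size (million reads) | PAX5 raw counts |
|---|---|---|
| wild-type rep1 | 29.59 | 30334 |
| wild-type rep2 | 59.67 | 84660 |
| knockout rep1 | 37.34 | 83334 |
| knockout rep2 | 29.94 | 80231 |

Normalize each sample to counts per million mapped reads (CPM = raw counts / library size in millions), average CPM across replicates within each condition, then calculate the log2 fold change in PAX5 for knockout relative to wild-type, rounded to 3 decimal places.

CPM(wild-type rep1) = 30334 / 29.59 = 1025.1436
CPM(wild-type rep2) = 84660 / 59.67 = 1418.8034
CPM(knockout rep1) = 83334 / 37.34 = 2231.7622
CPM(knockout rep2) = 80231 / 29.94 = 2679.7261
mean CPM(wild-type) = 1221.9735; mean CPM(knockout) = 2455.7442
Fold change = 2455.7442 / 1221.9735 = 2.00965
log2(2.00965) = 1.0069

1.007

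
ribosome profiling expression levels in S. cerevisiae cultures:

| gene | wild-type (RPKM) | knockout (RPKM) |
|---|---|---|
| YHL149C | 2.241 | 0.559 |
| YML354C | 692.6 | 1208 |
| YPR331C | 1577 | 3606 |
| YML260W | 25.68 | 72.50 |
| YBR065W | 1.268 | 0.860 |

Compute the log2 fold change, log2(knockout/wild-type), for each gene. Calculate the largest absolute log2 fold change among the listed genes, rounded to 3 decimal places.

log2(0.559/2.241) = -2.003  (YHL149C)
log2(1208/692.6) = 0.803  (YML354C)
log2(3606/1577) = 1.193  (YPR331C)
log2(72.50/25.68) = 1.497  (YML260W)
log2(0.860/1.268) = -0.560  (YBR065W)
The largest magnitude belongs to YHL149C.

2.003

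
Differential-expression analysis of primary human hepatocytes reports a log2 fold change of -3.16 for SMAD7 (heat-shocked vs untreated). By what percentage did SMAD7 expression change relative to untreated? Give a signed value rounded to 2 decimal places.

Fold change = 2^(-3.16) = 0.1119
Percent change = (FC − 1) × 100% = (0.1119 − 1) × 100 = -88.81%

-88.81%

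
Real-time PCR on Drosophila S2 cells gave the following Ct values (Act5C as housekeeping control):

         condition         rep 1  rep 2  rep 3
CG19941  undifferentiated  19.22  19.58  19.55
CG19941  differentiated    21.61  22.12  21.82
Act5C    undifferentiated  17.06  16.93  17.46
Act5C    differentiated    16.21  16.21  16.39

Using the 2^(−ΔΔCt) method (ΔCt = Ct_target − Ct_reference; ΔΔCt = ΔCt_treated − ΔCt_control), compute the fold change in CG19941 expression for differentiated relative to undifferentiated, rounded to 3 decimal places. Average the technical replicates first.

0.103

Mean Ct: CG19941 undifferentiated 19.450; CG19941 differentiated 21.850; Act5C undifferentiated 17.150; Act5C differentiated 16.270
ΔCt(undifferentiated) = 19.450 − 17.150 = 2.300
ΔCt(differentiated) = 21.850 − 16.270 = 5.580
ΔΔCt = 5.580 − 2.300 = 3.280
Fold change = 2^(−3.280) = 0.1029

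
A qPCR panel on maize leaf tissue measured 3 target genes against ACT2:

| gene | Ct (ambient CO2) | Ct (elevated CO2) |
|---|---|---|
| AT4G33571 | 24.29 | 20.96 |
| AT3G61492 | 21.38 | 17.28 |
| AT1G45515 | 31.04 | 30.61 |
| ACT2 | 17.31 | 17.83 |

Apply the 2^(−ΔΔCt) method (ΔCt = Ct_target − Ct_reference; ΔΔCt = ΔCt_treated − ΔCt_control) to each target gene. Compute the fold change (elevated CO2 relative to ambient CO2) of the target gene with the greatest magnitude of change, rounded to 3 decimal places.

24.590

AT4G33571: ΔΔCt = (20.96−17.83) − (24.29−17.31) = 3.13 − 6.98 = -3.85; fold change = 2^3.85 = 14.420
AT3G61492: ΔΔCt = (17.28−17.83) − (21.38−17.31) = -0.55 − 4.07 = -4.62; fold change = 2^4.62 = 24.590
AT1G45515: ΔΔCt = (30.61−17.83) − (31.04−17.31) = 12.78 − 13.73 = -0.95; fold change = 2^0.95 = 1.932
AT3G61492 has the largest |ΔΔCt| = 4.62.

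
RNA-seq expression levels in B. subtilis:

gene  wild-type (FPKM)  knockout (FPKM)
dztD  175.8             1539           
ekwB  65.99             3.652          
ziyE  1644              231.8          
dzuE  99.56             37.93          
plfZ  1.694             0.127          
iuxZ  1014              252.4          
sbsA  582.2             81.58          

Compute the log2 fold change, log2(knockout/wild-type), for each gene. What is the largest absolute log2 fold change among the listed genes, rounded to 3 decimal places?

4.175

log2(1539/175.8) = 3.130  (dztD)
log2(3.652/65.99) = -4.175  (ekwB)
log2(231.8/1644) = -2.826  (ziyE)
log2(37.93/99.56) = -1.392  (dzuE)
log2(0.127/1.694) = -3.738  (plfZ)
log2(252.4/1014) = -2.006  (iuxZ)
log2(81.58/582.2) = -2.835  (sbsA)
The largest magnitude belongs to ekwB.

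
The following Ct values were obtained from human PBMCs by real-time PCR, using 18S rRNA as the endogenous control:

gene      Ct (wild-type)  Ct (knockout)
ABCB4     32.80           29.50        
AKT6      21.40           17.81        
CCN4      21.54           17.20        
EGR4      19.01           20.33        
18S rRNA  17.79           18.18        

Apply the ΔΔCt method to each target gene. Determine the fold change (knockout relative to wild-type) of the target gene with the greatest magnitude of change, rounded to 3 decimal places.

ABCB4: ΔΔCt = (29.50−18.18) − (32.80−17.79) = 11.32 − 15.01 = -3.69; fold change = 2^3.69 = 12.906
AKT6: ΔΔCt = (17.81−18.18) − (21.40−17.79) = -0.37 − 3.61 = -3.98; fold change = 2^3.98 = 15.780
CCN4: ΔΔCt = (17.20−18.18) − (21.54−17.79) = -0.98 − 3.75 = -4.73; fold change = 2^4.73 = 26.538
EGR4: ΔΔCt = (20.33−18.18) − (19.01−17.79) = 2.15 − 1.22 = 0.93; fold change = 2^-0.93 = 0.525
CCN4 has the largest |ΔΔCt| = 4.73.

26.538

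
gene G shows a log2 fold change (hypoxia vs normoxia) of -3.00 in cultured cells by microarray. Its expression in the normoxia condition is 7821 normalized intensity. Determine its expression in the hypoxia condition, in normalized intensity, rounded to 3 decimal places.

977.625

Fold change = 2^(-3.00) = 0.1250
hypoxia expression = 7821 × 0.1250 = 977.625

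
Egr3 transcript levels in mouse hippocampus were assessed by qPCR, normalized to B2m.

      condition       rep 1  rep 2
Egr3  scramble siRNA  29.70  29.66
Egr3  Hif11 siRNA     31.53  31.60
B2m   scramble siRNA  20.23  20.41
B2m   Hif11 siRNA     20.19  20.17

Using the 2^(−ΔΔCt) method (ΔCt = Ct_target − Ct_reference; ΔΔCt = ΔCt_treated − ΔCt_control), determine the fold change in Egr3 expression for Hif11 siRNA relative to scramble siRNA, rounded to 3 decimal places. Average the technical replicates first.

Mean Ct: Egr3 scramble siRNA 29.680; Egr3 Hif11 siRNA 31.565; B2m scramble siRNA 20.320; B2m Hif11 siRNA 20.180
ΔCt(scramble siRNA) = 29.680 − 20.320 = 9.360
ΔCt(Hif11 siRNA) = 31.565 − 20.180 = 11.385
ΔΔCt = 11.385 − 9.360 = 2.025
Fold change = 2^(−2.025) = 0.2457

0.246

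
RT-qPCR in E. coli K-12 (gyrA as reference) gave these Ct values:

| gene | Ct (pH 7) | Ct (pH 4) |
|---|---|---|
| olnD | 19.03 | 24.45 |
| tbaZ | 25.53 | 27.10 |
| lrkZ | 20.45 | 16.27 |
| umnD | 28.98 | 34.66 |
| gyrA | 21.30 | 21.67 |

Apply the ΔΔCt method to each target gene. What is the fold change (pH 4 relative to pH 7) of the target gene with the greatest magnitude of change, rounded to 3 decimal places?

0.025

olnD: ΔΔCt = (24.45−21.67) − (19.03−21.30) = 2.78 − (-2.27) = 5.05; fold change = 2^-5.05 = 0.030
tbaZ: ΔΔCt = (27.10−21.67) − (25.53−21.30) = 5.43 − 4.23 = 1.20; fold change = 2^-1.20 = 0.435
lrkZ: ΔΔCt = (16.27−21.67) − (20.45−21.30) = -5.40 − (-0.85) = -4.55; fold change = 2^4.55 = 23.425
umnD: ΔΔCt = (34.66−21.67) − (28.98−21.30) = 12.99 − 7.68 = 5.31; fold change = 2^-5.31 = 0.025
umnD has the largest |ΔΔCt| = 5.31.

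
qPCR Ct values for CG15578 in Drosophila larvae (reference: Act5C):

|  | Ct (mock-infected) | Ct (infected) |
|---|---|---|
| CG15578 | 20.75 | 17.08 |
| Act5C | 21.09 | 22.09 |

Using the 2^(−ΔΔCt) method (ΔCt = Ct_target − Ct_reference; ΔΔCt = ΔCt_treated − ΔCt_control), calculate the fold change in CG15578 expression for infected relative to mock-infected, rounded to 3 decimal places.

ΔCt(mock-infected) = 20.750 − 21.090 = -0.340
ΔCt(infected) = 17.080 − 22.090 = -5.010
ΔΔCt = -5.010 − (-0.340) = -4.670
Fold change = 2^(−(-4.670)) = 2^4.670 = 25.4572

25.457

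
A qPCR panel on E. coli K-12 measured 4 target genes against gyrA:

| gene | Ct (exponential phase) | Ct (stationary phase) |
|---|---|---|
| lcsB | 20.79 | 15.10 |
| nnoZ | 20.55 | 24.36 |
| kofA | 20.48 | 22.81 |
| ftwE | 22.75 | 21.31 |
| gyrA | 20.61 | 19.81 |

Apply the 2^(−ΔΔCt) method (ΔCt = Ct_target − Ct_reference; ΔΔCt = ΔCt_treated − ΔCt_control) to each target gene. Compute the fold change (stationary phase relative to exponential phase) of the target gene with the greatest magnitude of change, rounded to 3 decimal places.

lcsB: ΔΔCt = (15.10−19.81) − (20.79−20.61) = -4.71 − 0.18 = -4.89; fold change = 2^4.89 = 29.651
nnoZ: ΔΔCt = (24.36−19.81) − (20.55−20.61) = 4.55 − (-0.06) = 4.61; fold change = 2^-4.61 = 0.041
kofA: ΔΔCt = (22.81−19.81) − (20.48−20.61) = 3.00 − (-0.13) = 3.13; fold change = 2^-3.13 = 0.114
ftwE: ΔΔCt = (21.31−19.81) − (22.75−20.61) = 1.50 − 2.14 = -0.64; fold change = 2^0.64 = 1.558
lcsB has the largest |ΔΔCt| = 4.89.

29.651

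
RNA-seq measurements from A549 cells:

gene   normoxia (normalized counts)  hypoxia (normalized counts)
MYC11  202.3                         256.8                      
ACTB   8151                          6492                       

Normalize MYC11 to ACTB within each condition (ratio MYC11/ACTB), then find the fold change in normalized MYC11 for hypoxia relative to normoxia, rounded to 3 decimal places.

1.594

MYC11/ACTB (normoxia) = 202.3 / 8151 = 0.024819
MYC11/ACTB (hypoxia) = 256.8 / 6492 = 0.039556
Fold change = 0.039556 / 0.024819 = 1.5938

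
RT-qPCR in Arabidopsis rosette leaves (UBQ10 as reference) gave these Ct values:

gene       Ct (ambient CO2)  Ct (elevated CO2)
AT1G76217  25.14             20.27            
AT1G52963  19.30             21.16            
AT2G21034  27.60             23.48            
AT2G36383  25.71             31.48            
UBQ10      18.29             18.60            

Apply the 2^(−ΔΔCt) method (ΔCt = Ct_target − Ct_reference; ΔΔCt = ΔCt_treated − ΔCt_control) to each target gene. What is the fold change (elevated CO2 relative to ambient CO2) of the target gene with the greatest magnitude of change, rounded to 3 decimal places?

0.023

AT1G76217: ΔΔCt = (20.27−18.60) − (25.14−18.29) = 1.67 − 6.85 = -5.18; fold change = 2^5.18 = 36.252
AT1G52963: ΔΔCt = (21.16−18.60) − (19.30−18.29) = 2.56 − 1.01 = 1.55; fold change = 2^-1.55 = 0.342
AT2G21034: ΔΔCt = (23.48−18.60) − (27.60−18.29) = 4.88 − 9.31 = -4.43; fold change = 2^4.43 = 21.556
AT2G36383: ΔΔCt = (31.48−18.60) − (25.71−18.29) = 12.88 − 7.42 = 5.46; fold change = 2^-5.46 = 0.023
AT2G36383 has the largest |ΔΔCt| = 5.46.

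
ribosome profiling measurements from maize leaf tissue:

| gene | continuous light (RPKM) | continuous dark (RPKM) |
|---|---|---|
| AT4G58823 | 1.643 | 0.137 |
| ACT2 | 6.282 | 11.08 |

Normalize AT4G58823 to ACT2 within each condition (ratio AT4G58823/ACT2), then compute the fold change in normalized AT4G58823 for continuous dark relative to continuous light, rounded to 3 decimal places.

0.047

AT4G58823/ACT2 (continuous light) = 1.643 / 6.282 = 0.26154
AT4G58823/ACT2 (continuous dark) = 0.137 / 11.08 = 0.012365
Fold change = 0.012365 / 0.26154 = 0.0473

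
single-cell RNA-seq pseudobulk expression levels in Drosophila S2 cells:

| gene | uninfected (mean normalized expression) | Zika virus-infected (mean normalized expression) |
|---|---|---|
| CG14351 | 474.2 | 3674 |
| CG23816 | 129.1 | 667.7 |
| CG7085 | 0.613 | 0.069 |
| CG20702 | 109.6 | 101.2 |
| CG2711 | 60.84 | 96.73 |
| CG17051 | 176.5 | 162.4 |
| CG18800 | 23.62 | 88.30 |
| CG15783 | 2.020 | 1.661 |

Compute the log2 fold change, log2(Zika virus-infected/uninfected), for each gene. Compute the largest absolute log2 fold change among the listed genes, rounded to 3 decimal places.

3.151

log2(3674/474.2) = 2.954  (CG14351)
log2(667.7/129.1) = 2.371  (CG23816)
log2(0.069/0.613) = -3.151  (CG7085)
log2(101.2/109.6) = -0.115  (CG20702)
log2(96.73/60.84) = 0.669  (CG2711)
log2(162.4/176.5) = -0.120  (CG17051)
log2(88.30/23.62) = 1.902  (CG18800)
log2(1.661/2.020) = -0.282  (CG15783)
The largest magnitude belongs to CG7085.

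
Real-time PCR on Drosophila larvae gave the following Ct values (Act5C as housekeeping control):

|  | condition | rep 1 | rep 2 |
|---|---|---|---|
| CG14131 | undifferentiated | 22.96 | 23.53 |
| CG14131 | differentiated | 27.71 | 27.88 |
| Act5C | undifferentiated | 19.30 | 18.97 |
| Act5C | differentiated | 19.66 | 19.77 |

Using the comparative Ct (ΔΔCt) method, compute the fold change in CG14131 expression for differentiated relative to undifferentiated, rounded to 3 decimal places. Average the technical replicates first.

0.064

Mean Ct: CG14131 undifferentiated 23.245; CG14131 differentiated 27.795; Act5C undifferentiated 19.135; Act5C differentiated 19.715
ΔCt(undifferentiated) = 23.245 − 19.135 = 4.110
ΔCt(differentiated) = 27.795 − 19.715 = 8.080
ΔΔCt = 8.080 − 4.110 = 3.970
Fold change = 2^(−3.970) = 0.0638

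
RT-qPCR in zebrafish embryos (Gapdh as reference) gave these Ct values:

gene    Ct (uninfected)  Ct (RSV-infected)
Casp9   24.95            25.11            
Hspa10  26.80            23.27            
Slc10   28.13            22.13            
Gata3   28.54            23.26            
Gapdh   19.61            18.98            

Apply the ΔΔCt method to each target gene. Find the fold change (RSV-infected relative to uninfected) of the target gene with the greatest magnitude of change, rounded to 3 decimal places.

41.355

Casp9: ΔΔCt = (25.11−18.98) − (24.95−19.61) = 6.13 − 5.34 = 0.79; fold change = 2^-0.79 = 0.578
Hspa10: ΔΔCt = (23.27−18.98) − (26.80−19.61) = 4.29 − 7.19 = -2.90; fold change = 2^2.90 = 7.464
Slc10: ΔΔCt = (22.13−18.98) − (28.13−19.61) = 3.15 − 8.52 = -5.37; fold change = 2^5.37 = 41.355
Gata3: ΔΔCt = (23.26−18.98) − (28.54−19.61) = 4.28 − 8.93 = -4.65; fold change = 2^4.65 = 25.107
Slc10 has the largest |ΔΔCt| = 5.37.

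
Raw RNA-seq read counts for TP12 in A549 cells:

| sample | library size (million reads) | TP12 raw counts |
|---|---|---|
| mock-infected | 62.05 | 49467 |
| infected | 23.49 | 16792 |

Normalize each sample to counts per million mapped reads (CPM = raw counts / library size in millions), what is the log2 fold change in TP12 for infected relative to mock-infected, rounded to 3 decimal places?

CPM(mock-infected) = 49467 / 62.05 = 797.2119
CPM(infected) = 16792 / 23.49 = 714.8574
Fold change = 714.8574 / 797.2119 = 0.89670
log2(0.89670) = -0.1573

-0.157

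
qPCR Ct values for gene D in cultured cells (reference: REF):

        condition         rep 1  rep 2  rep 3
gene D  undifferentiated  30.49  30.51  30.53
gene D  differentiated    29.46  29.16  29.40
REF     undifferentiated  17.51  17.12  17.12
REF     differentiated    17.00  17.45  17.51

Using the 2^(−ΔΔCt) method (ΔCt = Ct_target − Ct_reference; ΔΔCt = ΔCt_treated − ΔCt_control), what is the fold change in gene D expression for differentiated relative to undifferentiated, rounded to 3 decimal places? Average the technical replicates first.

Mean Ct: gene D undifferentiated 30.510; gene D differentiated 29.340; REF undifferentiated 17.250; REF differentiated 17.320
ΔCt(undifferentiated) = 30.510 − 17.250 = 13.260
ΔCt(differentiated) = 29.340 − 17.320 = 12.020
ΔΔCt = 12.020 − 13.260 = -1.240
Fold change = 2^(−(-1.240)) = 2^1.240 = 2.3620

2.362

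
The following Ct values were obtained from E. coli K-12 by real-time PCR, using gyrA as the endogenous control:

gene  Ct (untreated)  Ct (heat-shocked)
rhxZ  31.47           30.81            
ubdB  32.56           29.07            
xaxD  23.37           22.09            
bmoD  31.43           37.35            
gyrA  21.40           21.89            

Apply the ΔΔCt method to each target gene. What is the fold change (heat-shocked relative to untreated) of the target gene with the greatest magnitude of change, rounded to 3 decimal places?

0.023

rhxZ: ΔΔCt = (30.81−21.89) − (31.47−21.40) = 8.92 − 10.07 = -1.15; fold change = 2^1.15 = 2.219
ubdB: ΔΔCt = (29.07−21.89) − (32.56−21.40) = 7.18 − 11.16 = -3.98; fold change = 2^3.98 = 15.780
xaxD: ΔΔCt = (22.09−21.89) − (23.37−21.40) = 0.20 − 1.97 = -1.77; fold change = 2^1.77 = 3.411
bmoD: ΔΔCt = (37.35−21.89) − (31.43−21.40) = 15.46 − 10.03 = 5.43; fold change = 2^-5.43 = 0.023
bmoD has the largest |ΔΔCt| = 5.43.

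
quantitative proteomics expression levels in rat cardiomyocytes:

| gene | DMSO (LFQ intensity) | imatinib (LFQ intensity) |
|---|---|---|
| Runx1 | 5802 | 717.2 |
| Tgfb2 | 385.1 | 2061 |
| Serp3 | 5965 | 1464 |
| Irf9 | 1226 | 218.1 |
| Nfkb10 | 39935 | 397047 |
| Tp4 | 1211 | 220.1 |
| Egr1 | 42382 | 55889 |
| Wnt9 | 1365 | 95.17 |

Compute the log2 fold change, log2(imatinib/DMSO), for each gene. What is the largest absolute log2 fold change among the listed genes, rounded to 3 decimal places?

log2(717.2/5802) = -3.016  (Runx1)
log2(2061/385.1) = 2.420  (Tgfb2)
log2(1464/5965) = -2.027  (Serp3)
log2(218.1/1226) = -2.491  (Irf9)
log2(397047/39935) = 3.314  (Nfkb10)
log2(220.1/1211) = -2.460  (Tp4)
log2(55889/42382) = 0.399  (Egr1)
log2(95.17/1365) = -3.842  (Wnt9)
The largest magnitude belongs to Wnt9.

3.842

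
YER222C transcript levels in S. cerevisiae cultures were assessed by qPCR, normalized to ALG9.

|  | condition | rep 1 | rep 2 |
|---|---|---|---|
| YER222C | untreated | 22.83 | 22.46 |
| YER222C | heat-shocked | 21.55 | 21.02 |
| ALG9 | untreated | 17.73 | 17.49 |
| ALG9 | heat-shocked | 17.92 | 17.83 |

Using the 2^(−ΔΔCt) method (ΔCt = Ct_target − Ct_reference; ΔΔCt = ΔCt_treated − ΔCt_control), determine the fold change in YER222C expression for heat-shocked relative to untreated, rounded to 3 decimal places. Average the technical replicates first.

Mean Ct: YER222C untreated 22.645; YER222C heat-shocked 21.285; ALG9 untreated 17.610; ALG9 heat-shocked 17.875
ΔCt(untreated) = 22.645 − 17.610 = 5.035
ΔCt(heat-shocked) = 21.285 − 17.875 = 3.410
ΔΔCt = 3.410 − 5.035 = -1.625
Fold change = 2^(−(-1.625)) = 2^1.625 = 3.0844

3.084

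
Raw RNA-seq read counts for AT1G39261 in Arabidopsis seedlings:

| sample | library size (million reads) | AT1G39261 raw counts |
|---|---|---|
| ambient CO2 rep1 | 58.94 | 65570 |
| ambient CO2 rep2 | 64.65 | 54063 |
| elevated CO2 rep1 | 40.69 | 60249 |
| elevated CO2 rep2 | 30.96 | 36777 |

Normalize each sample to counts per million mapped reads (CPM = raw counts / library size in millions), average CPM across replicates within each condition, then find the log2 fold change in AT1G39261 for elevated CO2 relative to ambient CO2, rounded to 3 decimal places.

CPM(ambient CO2 rep1) = 65570 / 58.94 = 1112.4873
CPM(ambient CO2 rep2) = 54063 / 64.65 = 836.2413
CPM(elevated CO2 rep1) = 60249 / 40.69 = 1480.6832
CPM(elevated CO2 rep2) = 36777 / 30.96 = 1187.8876
mean CPM(ambient CO2) = 974.3643; mean CPM(elevated CO2) = 1334.2854
Fold change = 1334.2854 / 974.3643 = 1.36939
log2(1.36939) = 0.4535

0.454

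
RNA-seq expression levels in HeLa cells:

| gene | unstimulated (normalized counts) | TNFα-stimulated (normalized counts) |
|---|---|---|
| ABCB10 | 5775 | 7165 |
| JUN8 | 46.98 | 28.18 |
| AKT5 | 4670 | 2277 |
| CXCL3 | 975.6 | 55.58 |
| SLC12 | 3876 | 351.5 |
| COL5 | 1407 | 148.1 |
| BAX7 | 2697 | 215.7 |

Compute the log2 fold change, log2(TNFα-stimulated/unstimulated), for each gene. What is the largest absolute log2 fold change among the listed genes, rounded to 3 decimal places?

log2(7165/5775) = 0.311  (ABCB10)
log2(28.18/46.98) = -0.737  (JUN8)
log2(2277/4670) = -1.036  (AKT5)
log2(55.58/975.6) = -4.134  (CXCL3)
log2(351.5/3876) = -3.463  (SLC12)
log2(148.1/1407) = -3.248  (COL5)
log2(215.7/2697) = -3.644  (BAX7)
The largest magnitude belongs to CXCL3.

4.134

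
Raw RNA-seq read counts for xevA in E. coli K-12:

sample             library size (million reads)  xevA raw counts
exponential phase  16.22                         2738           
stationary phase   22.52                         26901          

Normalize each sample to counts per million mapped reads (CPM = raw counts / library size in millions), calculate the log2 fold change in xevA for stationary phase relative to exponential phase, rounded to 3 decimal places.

CPM(exponential phase) = 2738 / 16.22 = 168.8039
CPM(stationary phase) = 26901 / 22.52 = 1194.5382
Fold change = 1194.5382 / 168.8039 = 7.07648
log2(7.07648) = 2.8230

2.823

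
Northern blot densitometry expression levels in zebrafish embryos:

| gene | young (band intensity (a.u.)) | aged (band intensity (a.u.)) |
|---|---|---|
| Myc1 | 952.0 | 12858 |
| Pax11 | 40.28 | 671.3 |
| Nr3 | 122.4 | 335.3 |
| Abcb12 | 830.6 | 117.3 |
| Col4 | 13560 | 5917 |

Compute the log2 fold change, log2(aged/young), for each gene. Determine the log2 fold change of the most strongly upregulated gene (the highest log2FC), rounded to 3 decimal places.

log2(12858/952.0) = 3.756  (Myc1)
log2(671.3/40.28) = 4.059  (Pax11)
log2(335.3/122.4) = 1.454  (Nr3)
log2(117.3/830.6) = -2.824  (Abcb12)
log2(5917/13560) = -1.196  (Col4)
Pax11 is most strongly upregulated.

4.059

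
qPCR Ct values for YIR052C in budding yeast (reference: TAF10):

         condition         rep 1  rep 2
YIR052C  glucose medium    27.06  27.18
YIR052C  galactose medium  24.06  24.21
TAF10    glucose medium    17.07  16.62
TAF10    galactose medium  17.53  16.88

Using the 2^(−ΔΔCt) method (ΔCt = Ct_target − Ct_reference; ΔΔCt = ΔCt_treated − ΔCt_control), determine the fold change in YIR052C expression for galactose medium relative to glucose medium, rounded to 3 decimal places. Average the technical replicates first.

Mean Ct: YIR052C glucose medium 27.120; YIR052C galactose medium 24.135; TAF10 glucose medium 16.845; TAF10 galactose medium 17.205
ΔCt(glucose medium) = 27.120 − 16.845 = 10.275
ΔCt(galactose medium) = 24.135 − 17.205 = 6.930
ΔΔCt = 6.930 − 10.275 = -3.345
Fold change = 2^(−(-3.345)) = 2^3.345 = 10.1612

10.161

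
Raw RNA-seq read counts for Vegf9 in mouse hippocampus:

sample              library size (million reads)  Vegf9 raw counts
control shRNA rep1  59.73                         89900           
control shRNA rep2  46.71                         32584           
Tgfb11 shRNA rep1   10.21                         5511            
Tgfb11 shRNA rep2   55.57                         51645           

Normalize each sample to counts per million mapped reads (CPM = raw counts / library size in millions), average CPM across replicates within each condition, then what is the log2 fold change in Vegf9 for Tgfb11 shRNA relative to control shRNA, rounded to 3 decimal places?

CPM(control shRNA rep1) = 89900 / 59.73 = 1505.1063
CPM(control shRNA rep2) = 32584 / 46.71 = 697.5808
CPM(Tgfb11 shRNA rep1) = 5511 / 10.21 = 539.7649
CPM(Tgfb11 shRNA rep2) = 51645 / 55.57 = 929.3684
mean CPM(control shRNA) = 1101.3436; mean CPM(Tgfb11 shRNA) = 734.5667
Fold change = 734.5667 / 1101.3436 = 0.66697
log2(0.66697) = -0.5843

-0.584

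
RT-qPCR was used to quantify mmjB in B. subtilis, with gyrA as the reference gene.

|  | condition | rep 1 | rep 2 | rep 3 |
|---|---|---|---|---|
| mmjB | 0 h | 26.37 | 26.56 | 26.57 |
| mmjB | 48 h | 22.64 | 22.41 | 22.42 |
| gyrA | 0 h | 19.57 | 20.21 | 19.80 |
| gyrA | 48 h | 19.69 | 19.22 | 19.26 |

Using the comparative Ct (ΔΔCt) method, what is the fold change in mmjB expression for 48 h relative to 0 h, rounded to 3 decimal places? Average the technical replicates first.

11.632

Mean Ct: mmjB 0 h 26.500; mmjB 48 h 22.490; gyrA 0 h 19.860; gyrA 48 h 19.390
ΔCt(0 h) = 26.500 − 19.860 = 6.640
ΔCt(48 h) = 22.490 − 19.390 = 3.100
ΔΔCt = 3.100 − 6.640 = -3.540
Fold change = 2^(−(-3.540)) = 2^3.540 = 11.6318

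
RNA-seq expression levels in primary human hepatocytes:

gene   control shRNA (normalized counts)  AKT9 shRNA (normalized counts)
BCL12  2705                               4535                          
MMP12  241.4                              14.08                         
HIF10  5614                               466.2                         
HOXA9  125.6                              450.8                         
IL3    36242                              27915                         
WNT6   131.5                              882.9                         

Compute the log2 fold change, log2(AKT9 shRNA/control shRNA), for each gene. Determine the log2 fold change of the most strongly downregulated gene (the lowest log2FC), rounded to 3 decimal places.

-4.100

log2(4535/2705) = 0.745  (BCL12)
log2(14.08/241.4) = -4.100  (MMP12)
log2(466.2/5614) = -3.590  (HIF10)
log2(450.8/125.6) = 1.844  (HOXA9)
log2(27915/36242) = -0.377  (IL3)
log2(882.9/131.5) = 2.747  (WNT6)
MMP12 is most strongly downregulated.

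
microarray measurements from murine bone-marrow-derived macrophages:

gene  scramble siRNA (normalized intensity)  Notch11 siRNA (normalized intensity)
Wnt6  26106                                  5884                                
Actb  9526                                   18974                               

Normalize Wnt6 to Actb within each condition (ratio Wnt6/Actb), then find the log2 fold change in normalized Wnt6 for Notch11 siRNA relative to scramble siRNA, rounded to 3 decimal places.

-3.144

Wnt6/Actb (scramble siRNA) = 26106 / 9526 = 2.7405
Wnt6/Actb (Notch11 siRNA) = 5884 / 18974 = 0.31011
Fold change = 0.31011 / 2.7405 = 0.1132
log2(0.1132) = -3.1436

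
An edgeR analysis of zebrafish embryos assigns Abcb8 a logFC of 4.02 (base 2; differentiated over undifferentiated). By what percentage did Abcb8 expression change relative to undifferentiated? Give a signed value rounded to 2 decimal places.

Fold change = 2^(4.02) = 16.2234
Percent change = (FC − 1) × 100% = (16.2234 − 1) × 100 = 1522.34%

1522.34%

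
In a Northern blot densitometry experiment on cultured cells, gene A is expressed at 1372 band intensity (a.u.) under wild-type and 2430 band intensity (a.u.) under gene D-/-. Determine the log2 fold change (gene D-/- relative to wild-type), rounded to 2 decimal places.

0.82

Fold change = 2430 / 1372 = 1.7711
log2(1.7711) = 0.825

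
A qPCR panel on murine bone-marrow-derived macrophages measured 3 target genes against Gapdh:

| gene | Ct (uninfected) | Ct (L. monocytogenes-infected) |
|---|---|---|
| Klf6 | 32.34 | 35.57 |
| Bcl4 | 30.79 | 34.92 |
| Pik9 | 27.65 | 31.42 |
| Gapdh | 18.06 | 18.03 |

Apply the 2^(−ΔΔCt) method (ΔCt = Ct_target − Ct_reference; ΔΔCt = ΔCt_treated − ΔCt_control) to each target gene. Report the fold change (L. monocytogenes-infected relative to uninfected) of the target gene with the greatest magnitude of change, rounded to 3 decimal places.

0.056

Klf6: ΔΔCt = (35.57−18.03) − (32.34−18.06) = 17.54 − 14.28 = 3.26; fold change = 2^-3.26 = 0.104
Bcl4: ΔΔCt = (34.92−18.03) − (30.79−18.06) = 16.89 − 12.73 = 4.16; fold change = 2^-4.16 = 0.056
Pik9: ΔΔCt = (31.42−18.03) − (27.65−18.06) = 13.39 − 9.59 = 3.80; fold change = 2^-3.80 = 0.072
Bcl4 has the largest |ΔΔCt| = 4.16.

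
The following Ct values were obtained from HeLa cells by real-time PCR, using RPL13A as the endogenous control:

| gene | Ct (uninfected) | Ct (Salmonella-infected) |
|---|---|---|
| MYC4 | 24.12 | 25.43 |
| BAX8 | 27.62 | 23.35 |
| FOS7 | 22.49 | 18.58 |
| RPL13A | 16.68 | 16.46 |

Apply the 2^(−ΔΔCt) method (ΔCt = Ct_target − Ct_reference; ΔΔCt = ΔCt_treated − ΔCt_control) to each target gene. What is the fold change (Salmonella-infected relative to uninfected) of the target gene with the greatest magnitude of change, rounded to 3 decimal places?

MYC4: ΔΔCt = (25.43−16.46) − (24.12−16.68) = 8.97 − 7.44 = 1.53; fold change = 2^-1.53 = 0.346
BAX8: ΔΔCt = (23.35−16.46) − (27.62−16.68) = 6.89 − 10.94 = -4.05; fold change = 2^4.05 = 16.564
FOS7: ΔΔCt = (18.58−16.46) − (22.49−16.68) = 2.12 − 5.81 = -3.69; fold change = 2^3.69 = 12.906
BAX8 has the largest |ΔΔCt| = 4.05.

16.564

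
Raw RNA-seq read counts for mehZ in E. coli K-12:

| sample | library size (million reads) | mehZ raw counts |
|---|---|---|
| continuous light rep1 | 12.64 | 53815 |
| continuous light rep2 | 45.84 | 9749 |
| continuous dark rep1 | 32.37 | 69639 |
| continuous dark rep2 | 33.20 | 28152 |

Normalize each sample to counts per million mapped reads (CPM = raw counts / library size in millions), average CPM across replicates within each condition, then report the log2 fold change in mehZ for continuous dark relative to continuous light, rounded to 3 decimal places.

-0.576

CPM(continuous light rep1) = 53815 / 12.64 = 4257.5158
CPM(continuous light rep2) = 9749 / 45.84 = 212.6745
CPM(continuous dark rep1) = 69639 / 32.37 = 2151.3438
CPM(continuous dark rep2) = 28152 / 33.20 = 847.9518
mean CPM(continuous light) = 2235.0952; mean CPM(continuous dark) = 1499.6478
Fold change = 1499.6478 / 2235.0952 = 0.67095
log2(0.67095) = -0.5757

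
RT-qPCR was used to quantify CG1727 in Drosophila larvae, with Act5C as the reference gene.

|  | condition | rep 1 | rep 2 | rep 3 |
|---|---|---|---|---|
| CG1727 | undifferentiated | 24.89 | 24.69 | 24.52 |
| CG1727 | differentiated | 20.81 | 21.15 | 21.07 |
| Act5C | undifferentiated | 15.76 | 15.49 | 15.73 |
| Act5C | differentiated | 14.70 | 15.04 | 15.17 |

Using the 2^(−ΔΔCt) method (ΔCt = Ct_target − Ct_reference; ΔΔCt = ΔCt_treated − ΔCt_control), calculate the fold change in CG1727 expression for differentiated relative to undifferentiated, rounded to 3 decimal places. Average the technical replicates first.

Mean Ct: CG1727 undifferentiated 24.700; CG1727 differentiated 21.010; Act5C undifferentiated 15.660; Act5C differentiated 14.970
ΔCt(undifferentiated) = 24.700 − 15.660 = 9.040
ΔCt(differentiated) = 21.010 − 14.970 = 6.040
ΔΔCt = 6.040 − 9.040 = -3.000
Fold change = 2^(−(-3.000)) = 2^3.000 = 8.0000

8.000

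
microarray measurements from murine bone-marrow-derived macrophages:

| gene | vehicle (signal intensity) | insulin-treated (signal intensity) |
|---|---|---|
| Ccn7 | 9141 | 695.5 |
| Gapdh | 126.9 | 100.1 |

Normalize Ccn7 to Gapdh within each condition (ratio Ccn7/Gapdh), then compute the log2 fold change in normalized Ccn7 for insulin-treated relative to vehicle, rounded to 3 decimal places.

-3.374

Ccn7/Gapdh (vehicle) = 9141 / 126.9 = 72.033
Ccn7/Gapdh (insulin-treated) = 695.5 / 100.1 = 6.9481
Fold change = 6.9481 / 72.033 = 0.0965
log2(0.0965) = -3.3740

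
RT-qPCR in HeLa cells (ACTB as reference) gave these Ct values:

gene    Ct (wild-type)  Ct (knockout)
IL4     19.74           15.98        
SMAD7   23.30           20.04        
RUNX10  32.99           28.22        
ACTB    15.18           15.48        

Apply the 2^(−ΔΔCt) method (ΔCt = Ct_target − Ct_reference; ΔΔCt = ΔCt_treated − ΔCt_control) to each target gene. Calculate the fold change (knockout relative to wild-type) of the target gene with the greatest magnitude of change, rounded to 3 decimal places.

33.591

IL4: ΔΔCt = (15.98−15.48) − (19.74−15.18) = 0.50 − 4.56 = -4.06; fold change = 2^4.06 = 16.679
SMAD7: ΔΔCt = (20.04−15.48) − (23.30−15.18) = 4.56 − 8.12 = -3.56; fold change = 2^3.56 = 11.794
RUNX10: ΔΔCt = (28.22−15.48) − (32.99−15.18) = 12.74 − 17.81 = -5.07; fold change = 2^5.07 = 33.591
RUNX10 has the largest |ΔΔCt| = 5.07.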